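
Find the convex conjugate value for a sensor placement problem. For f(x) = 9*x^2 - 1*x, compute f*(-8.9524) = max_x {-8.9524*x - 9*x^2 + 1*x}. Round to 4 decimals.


f*(y) = sup_x {y*x - a*x^2 - b*x} = sup_x {(y-b)*x - a*x^2}
FOC: (y - b) - 2a*x = 0 => x* = (y - b)/(2a)
x* = (-8.9524 + 1)/(2*9) = -0.4418
f*(-8.9524) = (y-b)^2/(4a) = (-8.9524 + 1)^2/(4*9)
= 63.2407/36 = 1.7567


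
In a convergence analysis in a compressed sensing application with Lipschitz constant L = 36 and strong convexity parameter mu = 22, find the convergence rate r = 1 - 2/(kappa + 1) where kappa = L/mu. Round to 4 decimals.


Step 1: Compute the condition number.
kappa = L/mu = 36/22 = 1.6364
Step 2: Compute the convergence rate.
r = 1 - 2/(kappa + 1) = 1 - 2*mu/(L + mu) = (L - mu)/(L + mu) = 14/58 = 0.2414


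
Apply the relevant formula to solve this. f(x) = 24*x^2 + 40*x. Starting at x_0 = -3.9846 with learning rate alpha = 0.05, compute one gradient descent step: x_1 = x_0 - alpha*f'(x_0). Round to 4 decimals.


We compute the gradient at x_0 and apply the update.
f'(x) = 48*x + 40
f'(-3.9846) = 48*-3.9846 + 40 = -151.2608
x_1 = -3.9846 - 0.05*-151.2608 = 3.5784


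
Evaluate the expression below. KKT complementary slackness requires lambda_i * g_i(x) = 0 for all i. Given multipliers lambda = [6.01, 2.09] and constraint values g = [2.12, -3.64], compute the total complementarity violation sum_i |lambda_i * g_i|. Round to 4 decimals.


KKT complementary slackness check:
lambda_1 * g_1 = 6.01 * 2.12 = 12.7412
lambda_2 * g_2 = 2.09 * -3.64 = -7.6076
Total violation = 12.7412 + 7.6076 = 20.3488


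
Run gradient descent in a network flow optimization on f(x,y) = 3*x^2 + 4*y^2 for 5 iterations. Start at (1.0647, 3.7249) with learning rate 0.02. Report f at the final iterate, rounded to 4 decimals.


Gradient descent on f(x,y) = 3*x^2 + 4*y^2.
Starting point: (1.0647, 3.7249), alpha = 0.02
Step 1: grad_x = 2*3*1.0647 = 6.3882, grad_y = 2*4*3.7249 = 29.7992
  x_1 = 1.0647 - 0.02*6.3882 = 0.9369
  y_1 = 3.7249 - 0.02*29.7992 = 3.1289
Step 2: grad_x = 2*3*0.9369 = 5.6216, grad_y = 2*4*3.1289 = 25.0313
  x_2 = 0.9369 - 0.02*5.6216 = 0.8245
  y_2 = 3.1289 - 0.02*25.0313 = 2.6283
Step 3: grad_x = 2*3*0.8245 = 4.947, grad_y = 2*4*2.6283 = 21.0263
  x_3 = 0.8245 - 0.02*4.947 = 0.7256
  y_3 = 2.6283 - 0.02*21.0263 = 2.2078
Step 4: grad_x = 2*3*0.7256 = 4.3534, grad_y = 2*4*2.2078 = 17.6621
  x_4 = 0.7256 - 0.02*4.3534 = 0.6385
  y_4 = 2.2078 - 0.02*17.6621 = 1.8545
Step 5: grad_x = 2*3*0.6385 = 3.831, grad_y = 2*4*1.8545 = 14.8362
  x_5 = 0.6385 - 0.02*3.831 = 0.5619
  y_5 = 1.8545 - 0.02*14.8362 = 1.5578
f(0.5619, 1.5578) = 3*0.5619^2 + 4*1.5578^2 = 10.654


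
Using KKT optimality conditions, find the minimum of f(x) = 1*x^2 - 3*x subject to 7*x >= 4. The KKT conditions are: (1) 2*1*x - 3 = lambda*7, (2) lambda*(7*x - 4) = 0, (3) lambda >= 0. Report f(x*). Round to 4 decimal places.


Step 1: Try lambda = 0 (constraint inactive).
Stationarity: 2*1*x - 3 = 0
x* = 3/(2*1) = 1.5
Check constraint: 7*1.5 = 10.5 >= 4 -- satisfied.
Step 2: Compute optimal value.
f(x*) = 1*1.5^2 - 3*1.5 = -2.25


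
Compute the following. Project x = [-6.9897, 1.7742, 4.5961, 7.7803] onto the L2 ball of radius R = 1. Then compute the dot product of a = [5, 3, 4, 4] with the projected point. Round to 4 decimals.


Step 1: Compute ||x|| (intermediates to 6 decimals).
||x|| = sqrt((-6.9897)^2 + 1.7742^2 + 4.5961^2 + 7.7803^2) = 11.561181
Step 2: Project.
Since ||x|| > R, scale = R/||x|| = 1/11.561181 = 0.086496, proj(x) = scale * x
proj(x) = [-0.604581, 0.153461, 0.397544, 0.672965]
Step 3: Dot product.
a^T * proj(x) = 5*(-0.604581) + 3*0.153461 + 4*0.397544 + 4*0.672965 = 1.7195


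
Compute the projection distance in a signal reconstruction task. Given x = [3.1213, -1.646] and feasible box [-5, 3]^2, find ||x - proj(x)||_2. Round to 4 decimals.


Project each component onto [-5, 3].
clip(3.1213) = 3.0, clip(-1.646) = -1.646
Projection = [3.0, -1.646]
Squared diffs: [0.0147, 0.0]
Distance = sqrt(0.0147) = 0.1213


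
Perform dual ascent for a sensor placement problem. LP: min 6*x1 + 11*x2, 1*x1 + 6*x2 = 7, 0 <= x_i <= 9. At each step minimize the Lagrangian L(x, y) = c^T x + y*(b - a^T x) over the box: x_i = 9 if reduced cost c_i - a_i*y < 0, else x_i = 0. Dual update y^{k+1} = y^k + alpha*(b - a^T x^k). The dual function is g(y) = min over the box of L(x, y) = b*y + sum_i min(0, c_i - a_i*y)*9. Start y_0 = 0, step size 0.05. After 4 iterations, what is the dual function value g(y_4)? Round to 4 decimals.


Dual ascent for LP: min 6*x1 + 11*x2, 1*x1 + 6*x2 = 7, 0 <= x_i <= 9
Step 1: y^k = 0.0, reduced costs: (6.0, 11.0)
  x^k = (0.0, 0.0), subgradient = b - a^T x = 7.0
  y^{k+1} = 0.0 + 0.05*7.0 = 0.35
Step 2: y^k = 0.35, reduced costs: (5.65, 8.9)
  x^k = (0.0, 0.0), subgradient = b - a^T x = 7.0
  y^{k+1} = 0.35 + 0.05*7.0 = 0.7
Step 3: y^k = 0.7, reduced costs: (5.3, 6.8)
  x^k = (0.0, 0.0), subgradient = b - a^T x = 7.0
  y^{k+1} = 0.7 + 0.05*7.0 = 1.05
Step 4: y^k = 1.05, reduced costs: (4.95, 4.7)
  x^k = (0.0, 0.0), subgradient = b - a^T x = 7.0
  y^{k+1} = 1.05 + 0.05*7.0 = 1.4
Dual objective at y_4 = 1.4: reduced costs (4.6, 2.6), box minimizer x = (0.0, 0.0)
g(y_4) = b*y + (c1 - a1*y)*x1 + (c2 - a2*y)*x2 = 7*1.4 + 4.6*0.0 + 2.6*0.0 = 9.8 + 0.0 + 0.0 = 9.8


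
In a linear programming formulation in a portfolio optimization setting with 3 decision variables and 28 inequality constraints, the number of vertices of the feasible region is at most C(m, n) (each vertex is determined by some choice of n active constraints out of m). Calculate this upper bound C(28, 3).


Each vertex corresponds to some choice of n active constraints out of m, so the number of vertices is at most C(m, n) = m! / (n!(m-n)!).
m = 28, n = 3
Numerator: 28 * 27 * 26
Denominator: 3! = 6
C(28, 3) = 3276


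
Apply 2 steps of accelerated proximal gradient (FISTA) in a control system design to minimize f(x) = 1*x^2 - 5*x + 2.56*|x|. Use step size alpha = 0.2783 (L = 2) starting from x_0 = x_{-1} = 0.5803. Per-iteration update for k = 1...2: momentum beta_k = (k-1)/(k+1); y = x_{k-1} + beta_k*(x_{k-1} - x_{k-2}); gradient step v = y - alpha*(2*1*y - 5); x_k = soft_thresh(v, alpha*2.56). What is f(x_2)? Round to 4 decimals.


FISTA on f(x) = 1*x^2 - 5*x + 2.56*|x|
L = 2, alpha = 0.2783
Iteration 1: beta = 0.0, y = 0.5803 + 0.0*(0.5803 - 0.5803) = 0.5803
  grad(y) = -3.8394, v = y - alpha*grad = 1.6488
  prox(v) = soft_thresh(1.6488, 0.7124) = 0.9364
Iteration 2: beta = 0.3333, y = 0.9364 + 0.3333*(0.9364 - 0.5803) = 1.055
  grad(y) = -2.8899, v = y - alpha*grad = 1.8593
  prox(v) = soft_thresh(1.8593, 0.7124) = 1.1469
f(x_2) = 1*1.1469^2 - 5*1.1469 + 2.56*|1.1469| = -1.4831


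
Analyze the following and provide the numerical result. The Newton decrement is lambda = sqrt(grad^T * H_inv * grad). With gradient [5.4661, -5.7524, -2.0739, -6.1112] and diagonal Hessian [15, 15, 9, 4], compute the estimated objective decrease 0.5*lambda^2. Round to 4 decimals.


Step 1: H is diagonal, so H^(-1) * g = [0.3644, -0.3835, -0.2304, -1.5278].
Step 2: g^T H^(-1) g = sum_i g_i^2 / H_ii
  = (5.4661)^2/15 + (-5.7524)^2/15 + (-2.0739)^2/9 + (-6.1112)^2/4
  = 1.9919 + 2.206 + 0.4779 + 9.3367 = 14.0125
Step 3: Objective decrease = 0.5 * g^T H^(-1) g = 7.0062


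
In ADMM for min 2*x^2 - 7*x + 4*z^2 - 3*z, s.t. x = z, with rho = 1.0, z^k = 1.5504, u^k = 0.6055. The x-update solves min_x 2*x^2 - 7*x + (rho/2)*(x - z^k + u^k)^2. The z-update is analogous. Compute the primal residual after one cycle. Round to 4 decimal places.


ADMM iteration with rho = 1.0, z^k = 1.5504, u^k = 0.6055
Step 1: x-update.
Minimize 2*x^2 - 7*x + (1.0/2)*(x - 1.5504 + 0.6055)^2
FOC: (2*2 + 1.0)*x = 7 + 1.0*(1.5504 - 0.6055)
x^{k+1} = 1.589
Step 2: z-update.
Minimize 4*z^2 - 3*z + (1.0/2)*(1.589 - z + 0.6055)^2
FOC: (2*4 + 1.0)*z = 3 + 1.0*(1.589 + 0.6055)
z^{k+1} = 0.5772
Step 3: u-update.
u^{k+1} = 0.6055 + 1.589 - 0.5772 = 1.6173
Step 4: Primal residual = |1.589 - 0.5772| = 1.0118


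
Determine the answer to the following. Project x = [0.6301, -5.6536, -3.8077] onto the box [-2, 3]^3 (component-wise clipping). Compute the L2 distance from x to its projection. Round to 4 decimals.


Project each component onto [-2, 3].
clip(0.6301) = 0.6301, clip(-5.6536) = -2.0, clip(-3.8077) = -2.0
Projection = [0.6301, -2.0, -2.0]
Squared diffs: [0.0, 13.3488, 3.2678]
Distance = sqrt(16.6166) = 4.0763


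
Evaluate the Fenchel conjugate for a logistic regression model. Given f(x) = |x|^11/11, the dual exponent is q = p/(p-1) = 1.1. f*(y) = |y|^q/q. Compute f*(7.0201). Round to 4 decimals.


The conjugate exponent q satisfies 1/p + 1/q = 1.
p = 11, so q = 11/(11 - 1) = 1.1
|y|^q = 7.0201^1.1 = 8.5306
f*(7.0201) = 8.5306 / 1.1 = 7.7551


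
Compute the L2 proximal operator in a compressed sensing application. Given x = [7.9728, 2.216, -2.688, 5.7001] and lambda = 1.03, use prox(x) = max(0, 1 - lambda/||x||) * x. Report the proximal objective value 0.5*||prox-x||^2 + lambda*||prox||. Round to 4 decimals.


Step 1: Compute ||x||.
||x|| = 10.4016
Step 2: Compute scaling factor.
scale = max(0, 1 - 1.03/10.4016) = 0.901
Step 3: prox(x) = [7.1833, 1.9966, -2.4218, 5.1357]
||prox(x)|| = 9.3716
Step 4: Proximal objective.
0.5*||prox-x||^2 = 0.5305
lambda*||prox|| = 9.6527
Total = 10.1832


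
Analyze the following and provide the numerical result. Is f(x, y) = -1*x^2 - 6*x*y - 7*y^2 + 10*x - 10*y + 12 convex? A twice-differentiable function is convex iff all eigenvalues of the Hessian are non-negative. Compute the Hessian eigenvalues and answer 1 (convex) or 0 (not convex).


The Hessian of f(x,y) = -1*x^2 - 6*x*y - 7*y^2 + 10*x - 10*y + 12 is:
H = [[-2, -6], [-6, -14]]
Trace = -2 - 14 = -16
Determinant = -2*-14 - (-6)^2 = -8
Discriminant = (-16)^2 - 4*-8 = 288.0
Eigenvalues: lambda_1 = -16.4853, lambda_2 = 0.4853
The function is not convex.

0


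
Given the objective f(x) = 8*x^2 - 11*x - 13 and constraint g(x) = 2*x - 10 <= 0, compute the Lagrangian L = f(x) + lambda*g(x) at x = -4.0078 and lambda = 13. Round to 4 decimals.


Step 1: Evaluate f(x).
f(-4.0078) = 8*(-4.0078)^2 - 11*(-4.0078) - 13 = 159.5855
Step 2: Evaluate g(x).
g(-4.0078) = 2*-4.0078 - 10 = -18.0156
Step 3: Compute Lagrangian.
L = 159.5855 + 13*-18.0156 = -74.6173


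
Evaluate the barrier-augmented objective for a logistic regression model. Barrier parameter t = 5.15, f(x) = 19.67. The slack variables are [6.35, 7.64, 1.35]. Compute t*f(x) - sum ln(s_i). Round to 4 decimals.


Step 1: Compute log-barrier.
ln values: [1.8485, 2.0334, 0.3001]
phi = -(1.8485 + 2.0334 + 0.3001) = -4.182
Step 2: Compute augmented objective.
t*f(x) = 5.15*19.67 = 101.3005
Total = 101.3005 - 4.182 = 97.1185


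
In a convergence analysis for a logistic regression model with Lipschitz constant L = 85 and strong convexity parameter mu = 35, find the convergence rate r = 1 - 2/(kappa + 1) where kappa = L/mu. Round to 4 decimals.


Step 1: Compute the condition number.
kappa = L/mu = 85/35 = 2.4286
Step 2: Compute the convergence rate.
r = 1 - 2/(kappa + 1) = 1 - 2*mu/(L + mu) = (L - mu)/(L + mu) = 50/120 = 0.4167


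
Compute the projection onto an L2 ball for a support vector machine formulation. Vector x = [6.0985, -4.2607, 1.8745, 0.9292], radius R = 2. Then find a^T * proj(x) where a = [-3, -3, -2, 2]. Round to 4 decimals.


Step 1: Compute ||x|| (intermediates to 6 decimals).
||x|| = sqrt(6.0985^2 + (-4.2607)^2 + 1.8745^2 + 0.9292^2) = 7.728029
Step 2: Project.
Since ||x|| > R, scale = R/||x|| = 2/7.728029 = 0.258798, proj(x) = scale * x
proj(x) = [1.57828, -1.102661, 0.485117, 0.240475]
Step 3: Dot product.
a^T * proj(x) = -3*1.57828 - 3*(-1.102661) - 2*0.485117 + 2*0.240475 = -1.9161


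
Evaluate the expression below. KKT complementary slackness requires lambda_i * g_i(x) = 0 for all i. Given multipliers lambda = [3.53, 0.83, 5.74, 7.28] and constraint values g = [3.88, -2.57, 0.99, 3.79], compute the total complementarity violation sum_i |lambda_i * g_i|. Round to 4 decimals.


KKT complementary slackness check:
lambda_1 * g_1 = 3.53 * 3.88 = 13.6964
lambda_2 * g_2 = 0.83 * -2.57 = -2.1331
lambda_3 * g_3 = 5.74 * 0.99 = 5.6826
lambda_4 * g_4 = 7.28 * 3.79 = 27.5912
Total violation = 13.6964 + 2.1331 + 5.6826 + 27.5912 = 49.1033


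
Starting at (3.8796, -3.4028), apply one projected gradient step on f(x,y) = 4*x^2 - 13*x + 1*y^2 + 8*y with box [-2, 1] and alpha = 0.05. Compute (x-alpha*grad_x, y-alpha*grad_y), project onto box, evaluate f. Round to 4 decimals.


Step 1: Compute gradient at (3.8796, -3.4028).
grad_x = 2*4*3.8796 - 13 = 18.0368
grad_y = 2*1*-3.4028 + 8 = 1.1944
Step 2: Gradient step.
x_raw = 3.8796 - 0.05*18.0368 = 2.9778
y_raw = -3.4028 - 0.05*1.1944 = -3.4625
Step 3: Project onto [-2, 1].
x_proj = clip(2.9778) = 1.0
y_proj = clip(-3.4625) = -2.0
Step 4: Evaluate f.
f(1.0, -2.0) = -21.0


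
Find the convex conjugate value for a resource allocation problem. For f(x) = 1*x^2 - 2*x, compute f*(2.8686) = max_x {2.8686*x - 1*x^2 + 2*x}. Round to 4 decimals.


f*(y) = sup_x {y*x - a*x^2 - b*x} = sup_x {(y-b)*x - a*x^2}
FOC: (y - b) - 2a*x = 0 => x* = (y - b)/(2a)
x* = (2.8686 + 2)/(2*1) = 2.4343
f*(2.8686) = (y-b)^2/(4a) = (2.8686 + 2)^2/(4*1)
= 23.7033/4 = 5.9258


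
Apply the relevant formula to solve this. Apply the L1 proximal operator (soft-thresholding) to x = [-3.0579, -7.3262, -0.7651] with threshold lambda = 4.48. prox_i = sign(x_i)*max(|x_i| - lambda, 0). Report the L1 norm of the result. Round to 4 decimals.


Soft-thresholding with lambda = 4.48:
prox(-3.0579) = sign(-3.0579)*max(|-3.0579| - 4.48, 0) = 0.0
prox(-7.3262) = sign(-7.3262)*max(|-7.3262| - 4.48, 0) = -2.8462
prox(-0.7651) = sign(-0.7651)*max(|-0.7651| - 4.48, 0) = 0.0
prox(x) = [0.0, -2.8462, 0.0]
||prox(x)||_1 = 0.0 + 2.8462 + 0.0 = 2.8462


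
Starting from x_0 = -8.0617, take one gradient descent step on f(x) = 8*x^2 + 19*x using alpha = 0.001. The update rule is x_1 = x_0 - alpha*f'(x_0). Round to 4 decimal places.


We compute the gradient at x_0 and apply the update.
f'(x) = 16*x + 19
f'(-8.0617) = 16*-8.0617 + 19 = -109.9872
x_1 = -8.0617 - 0.001*-109.9872 = -7.9517


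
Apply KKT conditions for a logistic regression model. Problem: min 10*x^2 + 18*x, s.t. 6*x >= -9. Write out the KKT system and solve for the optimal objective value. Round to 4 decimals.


Step 1: Try lambda = 0 (constraint inactive).
Stationarity: 2*10*x + 18 = 0
x* = -18/(2*10) = -0.9
Check constraint: 6*-0.9 = -5.4 >= -9 -- satisfied.
Step 2: Compute optimal value.
f(x*) = 10*(-0.9)^2 + 18*(-0.9) = -8.1


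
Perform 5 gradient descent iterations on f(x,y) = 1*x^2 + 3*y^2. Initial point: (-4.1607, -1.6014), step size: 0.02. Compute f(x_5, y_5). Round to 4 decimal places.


Gradient descent on f(x,y) = 1*x^2 + 3*y^2.
Starting point: (-4.1607, -1.6014), alpha = 0.02
Step 1: grad_x = 2*1*-4.1607 = -8.3214, grad_y = 2*3*-1.6014 = -9.6084
  x_1 = -4.1607 - 0.02*-8.3214 = -3.9943
  y_1 = -1.6014 - 0.02*-9.6084 = -1.4092
Step 2: grad_x = 2*1*-3.9943 = -7.9885, grad_y = 2*3*-1.4092 = -8.4554
  x_2 = -3.9943 - 0.02*-7.9885 = -3.8345
  y_2 = -1.4092 - 0.02*-8.4554 = -1.2401
Step 3: grad_x = 2*1*-3.8345 = -7.669, grad_y = 2*3*-1.2401 = -7.4407
  x_3 = -3.8345 - 0.02*-7.669 = -3.6811
  y_3 = -1.2401 - 0.02*-7.4407 = -1.0913
Step 4: grad_x = 2*1*-3.6811 = -7.3622, grad_y = 2*3*-1.0913 = -6.5479
  x_4 = -3.6811 - 0.02*-7.3622 = -3.5339
  y_4 = -1.0913 - 0.02*-6.5479 = -0.9604
Step 5: grad_x = 2*1*-3.5339 = -7.0678, grad_y = 2*3*-0.9604 = -5.7621
  x_5 = -3.5339 - 0.02*-7.0678 = -3.3925
  y_5 = -0.9604 - 0.02*-5.7621 = -0.8451
f(-3.3925, -0.8451) = 1*(-3.3925)^2 + 3*(-0.8451)^2 = 13.6518


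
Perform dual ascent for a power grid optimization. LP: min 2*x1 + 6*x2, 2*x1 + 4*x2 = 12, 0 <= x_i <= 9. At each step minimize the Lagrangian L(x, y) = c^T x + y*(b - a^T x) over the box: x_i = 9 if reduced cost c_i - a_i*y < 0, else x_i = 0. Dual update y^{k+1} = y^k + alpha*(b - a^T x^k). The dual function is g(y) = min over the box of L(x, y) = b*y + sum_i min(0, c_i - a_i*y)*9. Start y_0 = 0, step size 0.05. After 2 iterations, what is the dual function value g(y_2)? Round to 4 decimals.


Dual ascent for LP: min 2*x1 + 6*x2, 2*x1 + 4*x2 = 12, 0 <= x_i <= 9
Step 1: y^k = 0.0, reduced costs: (2.0, 6.0)
  x^k = (0.0, 0.0), subgradient = b - a^T x = 12.0
  y^{k+1} = 0.0 + 0.05*12.0 = 0.6
Step 2: y^k = 0.6, reduced costs: (0.8, 3.6)
  x^k = (0.0, 0.0), subgradient = b - a^T x = 12.0
  y^{k+1} = 0.6 + 0.05*12.0 = 1.2
Dual objective at y_2 = 1.2: reduced costs (-0.4, 1.2), box minimizer x = (9.0, 0.0)
g(y_2) = b*y + (c1 - a1*y)*x1 + (c2 - a2*y)*x2 = 12*1.2 + (-0.4)*9.0 + 1.2*0.0 = 14.4 - 3.6 + 0.0 = 10.8


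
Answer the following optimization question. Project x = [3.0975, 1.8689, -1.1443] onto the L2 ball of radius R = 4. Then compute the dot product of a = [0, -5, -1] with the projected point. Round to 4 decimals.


Step 1: Compute ||x|| (intermediates to 6 decimals).
||x|| = sqrt(3.0975^2 + 1.8689^2 + (-1.1443)^2) = 3.7943
Step 2: Project.
Since ||x|| <= R, proj = x (no scaling needed).
proj(x) = [3.0975, 1.8689, -1.1443]
Step 3: Dot product.
a^T * proj(x) = 0*3.0975 - 5*1.8689 - 1*(-1.1443) = -8.2002


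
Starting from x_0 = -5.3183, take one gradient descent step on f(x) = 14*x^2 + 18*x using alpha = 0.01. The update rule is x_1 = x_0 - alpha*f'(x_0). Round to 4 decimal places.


We compute the gradient at x_0 and apply the update.
f'(x) = 28*x + 18
f'(-5.3183) = 28*-5.3183 + 18 = -130.9124
x_1 = -5.3183 - 0.01*-130.9124 = -4.0092


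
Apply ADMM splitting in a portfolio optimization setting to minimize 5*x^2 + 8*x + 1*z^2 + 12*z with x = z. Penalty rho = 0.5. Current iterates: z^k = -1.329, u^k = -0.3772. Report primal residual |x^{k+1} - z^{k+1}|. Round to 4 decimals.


ADMM iteration with rho = 0.5, z^k = -1.329, u^k = -0.3772
Step 1: x-update.
Minimize 5*x^2 + 8*x + (0.5/2)*(x + 1.329 - 0.3772)^2
FOC: (2*5 + 0.5)*x = -8 + 0.5*(-1.329 + 0.3772)
x^{k+1} = -0.8072
Step 2: z-update.
Minimize 1*z^2 + 12*z + (0.5/2)*(-0.8072 - z - 0.3772)^2
FOC: (2*1 + 0.5)*z = -12 + 0.5*(-0.8072 - 0.3772)
z^{k+1} = -5.0369
Step 3: u-update.
u^{k+1} = -0.3772 - 0.8072 + 5.0369 = 3.8525
Step 4: Primal residual = |-0.8072 + 5.0369| = 4.2297


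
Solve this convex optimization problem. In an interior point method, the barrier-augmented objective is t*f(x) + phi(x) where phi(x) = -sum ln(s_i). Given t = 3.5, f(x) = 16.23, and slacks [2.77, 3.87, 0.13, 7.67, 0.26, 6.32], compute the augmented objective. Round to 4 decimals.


Step 1: Compute log-barrier.
ln values: [1.0188, 1.3533, -2.0402, 2.0373, -1.3471, 1.8437]
phi = -(1.0188 + 1.3533 - 2.0402 + 2.0373 - 1.3471 + 1.8437) = -2.8658
Step 2: Compute augmented objective.
t*f(x) = 3.5*16.23 = 56.805
Total = 56.805 - 2.8658 = 53.9392


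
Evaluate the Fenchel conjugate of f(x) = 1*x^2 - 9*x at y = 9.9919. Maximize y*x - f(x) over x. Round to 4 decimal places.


f*(y) = sup_x {y*x - a*x^2 - b*x} = sup_x {(y-b)*x - a*x^2}
FOC: (y - b) - 2a*x = 0 => x* = (y - b)/(2a)
x* = (9.9919 + 9)/(2*1) = 9.496
f*(9.9919) = (y-b)^2/(4a) = (9.9919 + 9)^2/(4*1)
= 360.6923/4 = 90.1731


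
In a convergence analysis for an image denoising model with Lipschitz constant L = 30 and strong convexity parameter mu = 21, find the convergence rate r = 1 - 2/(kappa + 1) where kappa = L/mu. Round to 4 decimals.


Step 1: Compute the condition number.
kappa = L/mu = 30/21 = 1.4286
Step 2: Compute the convergence rate.
r = 1 - 2/(kappa + 1) = 1 - 2*mu/(L + mu) = (L - mu)/(L + mu) = 9/51 = 0.1765


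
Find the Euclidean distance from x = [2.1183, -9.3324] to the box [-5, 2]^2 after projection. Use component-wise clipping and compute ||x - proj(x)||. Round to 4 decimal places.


Project each component onto [-5, 2].
clip(2.1183) = 2.0, clip(-9.3324) = -5.0
Projection = [2.0, -5.0]
Squared diffs: [0.014, 18.7697]
Distance = sqrt(18.7837) = 4.334


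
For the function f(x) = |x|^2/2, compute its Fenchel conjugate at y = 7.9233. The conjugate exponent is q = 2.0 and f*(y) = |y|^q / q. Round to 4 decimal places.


The conjugate exponent q satisfies 1/p + 1/q = 1.
p = 2, so q = 2/(2 - 1) = 2.0
|y|^q = 7.9233^2.0 = 62.7787
f*(7.9233) = 62.7787 / 2.0 = 31.3893


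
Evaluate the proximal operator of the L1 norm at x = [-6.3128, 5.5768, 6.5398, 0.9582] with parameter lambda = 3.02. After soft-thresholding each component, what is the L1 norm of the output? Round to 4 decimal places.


Soft-thresholding with lambda = 3.02:
prox(-6.3128) = sign(-6.3128)*max(|-6.3128| - 3.02, 0) = -3.2928
prox(5.5768) = sign(5.5768)*max(|5.5768| - 3.02, 0) = 2.5568
prox(6.5398) = sign(6.5398)*max(|6.5398| - 3.02, 0) = 3.5198
prox(0.9582) = sign(0.9582)*max(|0.9582| - 3.02, 0) = 0.0
prox(x) = [-3.2928, 2.5568, 3.5198, 0.0]
||prox(x)||_1 = 3.2928 + 2.5568 + 3.5198 + 0.0 = 9.3694


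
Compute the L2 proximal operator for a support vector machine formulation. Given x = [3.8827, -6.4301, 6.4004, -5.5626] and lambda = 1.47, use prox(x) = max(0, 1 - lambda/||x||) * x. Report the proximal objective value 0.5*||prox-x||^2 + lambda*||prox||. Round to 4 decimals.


Step 1: Compute ||x||.
||x|| = 11.3282
Step 2: Compute scaling factor.
scale = max(0, 1 - 1.47/11.3282) = 0.8702
Step 3: prox(x) = [3.3789, -5.5957, 5.5699, -4.8408]
||prox(x)|| = 9.8582
Step 4: Proximal objective.
0.5*||prox-x||^2 = 1.0805
lambda*||prox|| = 14.4916
Total = 15.5721


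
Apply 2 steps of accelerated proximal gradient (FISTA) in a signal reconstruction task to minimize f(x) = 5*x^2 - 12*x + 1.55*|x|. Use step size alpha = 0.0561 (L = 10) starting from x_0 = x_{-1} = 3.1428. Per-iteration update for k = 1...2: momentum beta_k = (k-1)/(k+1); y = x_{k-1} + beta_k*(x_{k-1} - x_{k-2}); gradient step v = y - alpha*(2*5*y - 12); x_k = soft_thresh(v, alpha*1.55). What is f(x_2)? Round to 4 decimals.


FISTA on f(x) = 5*x^2 - 12*x + 1.55*|x|
L = 10, alpha = 0.0561
Iteration 1: beta = 0.0, y = 3.1428 + 0.0*(3.1428 - 3.1428) = 3.1428
  grad(y) = 19.428, v = y - alpha*grad = 2.0529
  prox(v) = soft_thresh(2.0529, 0.087) = 1.9659
Iteration 2: beta = 0.3333, y = 1.9659 + 0.3333*(1.9659 - 3.1428) = 1.5736
  grad(y) = 3.7365, v = y - alpha*grad = 1.364
  prox(v) = soft_thresh(1.364, 0.087) = 1.2771
f(x_2) = 5*1.2771^2 - 12*1.2771 + 1.55*|1.2771| = -5.1908


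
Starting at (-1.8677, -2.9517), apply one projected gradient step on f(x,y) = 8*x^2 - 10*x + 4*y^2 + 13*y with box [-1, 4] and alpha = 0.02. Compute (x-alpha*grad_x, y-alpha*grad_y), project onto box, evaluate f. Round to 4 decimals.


Step 1: Compute gradient at (-1.8677, -2.9517).
grad_x = 2*8*-1.8677 - 10 = -39.8832
grad_y = 2*4*-2.9517 + 13 = -10.6136
Step 2: Gradient step.
x_raw = -1.8677 - 0.02*-39.8832 = -1.07
y_raw = -2.9517 - 0.02*-10.6136 = -2.7394
Step 3: Project onto [-1, 4].
x_proj = clip(-1.07) = -1.0
y_proj = clip(-2.7394) = -1.0
Step 4: Evaluate f.
f(-1.0, -1.0) = 9.0


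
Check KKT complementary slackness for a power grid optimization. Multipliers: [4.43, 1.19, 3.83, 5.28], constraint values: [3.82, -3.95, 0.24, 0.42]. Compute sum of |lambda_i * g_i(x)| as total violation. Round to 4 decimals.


KKT complementary slackness check:
lambda_1 * g_1 = 4.43 * 3.82 = 16.9226
lambda_2 * g_2 = 1.19 * -3.95 = -4.7005
lambda_3 * g_3 = 3.83 * 0.24 = 0.9192
lambda_4 * g_4 = 5.28 * 0.42 = 2.2176
Total violation = 16.9226 + 4.7005 + 0.9192 + 2.2176 = 24.7599


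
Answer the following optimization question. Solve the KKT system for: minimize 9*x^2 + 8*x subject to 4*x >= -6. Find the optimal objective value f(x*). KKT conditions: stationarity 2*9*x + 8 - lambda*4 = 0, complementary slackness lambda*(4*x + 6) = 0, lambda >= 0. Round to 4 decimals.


Step 1: Try lambda = 0 (constraint inactive).
Stationarity: 2*9*x + 8 = 0
x* = -8/(2*9) = -4/9 = -0.4444 (rounded; the exact value -4/9 is used below)
Check constraint: 4*-0.4444 = -1.7776 >= -6 -- satisfied.
Step 2: Compute optimal value.
f(x*) = 9*(-4/9)^2 + 8*(-4/9) = -1.7778


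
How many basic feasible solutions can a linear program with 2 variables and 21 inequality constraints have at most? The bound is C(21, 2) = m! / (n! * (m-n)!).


Each vertex corresponds to some choice of n active constraints out of m, so the number of vertices is at most C(m, n) = m! / (n!(m-n)!).
m = 21, n = 2
Numerator: 21 * 20
Denominator: 2! = 2
C(21, 2) = 210


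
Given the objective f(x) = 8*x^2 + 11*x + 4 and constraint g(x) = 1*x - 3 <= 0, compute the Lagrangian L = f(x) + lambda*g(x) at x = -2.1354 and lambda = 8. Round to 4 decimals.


Step 1: Evaluate f(x).
f(-2.1354) = 8*(-2.1354)^2 + 11*(-2.1354) + 4 = 16.9901
Step 2: Evaluate g(x).
g(-2.1354) = 1*-2.1354 - 3 = -5.1354
Step 3: Compute Lagrangian.
L = 16.9901 + 8*-5.1354 = -24.0931


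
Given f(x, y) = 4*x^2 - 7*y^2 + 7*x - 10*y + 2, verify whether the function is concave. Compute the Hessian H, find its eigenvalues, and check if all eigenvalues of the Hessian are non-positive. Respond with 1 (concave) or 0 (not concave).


The Hessian of f(x,y) = 4*x^2 - 7*y^2 + 7*x - 10*y + 2 is:
H = [[8, 0], [0, -14]]
Trace = 8 - 14 = -6
Determinant = 8*-14 - (0)^2 = -112
Discriminant = (-6)^2 - 4*-112 = 484.0
Eigenvalues: lambda_1 = -14.0, lambda_2 = 8.0
The function is not concave.

0


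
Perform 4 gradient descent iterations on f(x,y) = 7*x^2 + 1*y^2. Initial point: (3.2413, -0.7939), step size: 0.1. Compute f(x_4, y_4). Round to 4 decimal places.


Gradient descent on f(x,y) = 7*x^2 + 1*y^2.
Starting point: (3.2413, -0.7939), alpha = 0.1
Step 1: grad_x = 2*7*3.2413 = 45.3782, grad_y = 2*1*-0.7939 = -1.5878
  x_1 = 3.2413 - 0.1*45.3782 = -1.2965
  y_1 = -0.7939 - 0.1*-1.5878 = -0.6351
Step 2: grad_x = 2*7*-1.2965 = -18.1513, grad_y = 2*1*-0.6351 = -1.2702
  x_2 = -1.2965 - 0.1*-18.1513 = 0.5186
  y_2 = -0.6351 - 0.1*-1.2702 = -0.5081
Step 3: grad_x = 2*7*0.5186 = 7.2605, grad_y = 2*1*-0.5081 = -1.0162
  x_3 = 0.5186 - 0.1*7.2605 = -0.2074
  y_3 = -0.5081 - 0.1*-1.0162 = -0.4065
Step 4: grad_x = 2*7*-0.2074 = -2.9042, grad_y = 2*1*-0.4065 = -0.813
  x_4 = -0.2074 - 0.1*-2.9042 = 0.083
  y_4 = -0.4065 - 0.1*-0.813 = -0.3252
f(0.083, -0.3252) = 7*0.083^2 + 1*(-0.3252)^2 = 0.1539


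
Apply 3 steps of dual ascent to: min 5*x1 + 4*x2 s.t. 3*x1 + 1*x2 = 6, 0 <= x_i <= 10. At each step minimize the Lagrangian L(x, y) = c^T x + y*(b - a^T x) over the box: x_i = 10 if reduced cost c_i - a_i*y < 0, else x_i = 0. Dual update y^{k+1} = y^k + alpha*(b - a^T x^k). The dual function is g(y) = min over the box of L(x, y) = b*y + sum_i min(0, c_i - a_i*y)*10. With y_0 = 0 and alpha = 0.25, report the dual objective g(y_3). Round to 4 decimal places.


Dual ascent for LP: min 5*x1 + 4*x2, 3*x1 + 1*x2 = 6, 0 <= x_i <= 10
Step 1: y^k = 0.0, reduced costs: (5.0, 4.0)
  x^k = (0.0, 0.0), subgradient = b - a^T x = 6.0
  y^{k+1} = 0.0 + 0.25*6.0 = 1.5
Step 2: y^k = 1.5, reduced costs: (0.5, 2.5)
  x^k = (0.0, 0.0), subgradient = b - a^T x = 6.0
  y^{k+1} = 1.5 + 0.25*6.0 = 3.0
Step 3: y^k = 3.0, reduced costs: (-4.0, 1.0)
  x^k = (10.0, 0.0), subgradient = b - a^T x = -24.0
  y^{k+1} = 3.0 + 0.25*-24.0 = -3.0
Dual objective at y_3 = -3.0: reduced costs (14.0, 7.0), box minimizer x = (0.0, 0.0)
g(y_3) = b*y + (c1 - a1*y)*x1 + (c2 - a2*y)*x2 = 6*(-3.0) + 14.0*0.0 + 7.0*0.0 = -18.0 + 0.0 + 0.0 = -18.0


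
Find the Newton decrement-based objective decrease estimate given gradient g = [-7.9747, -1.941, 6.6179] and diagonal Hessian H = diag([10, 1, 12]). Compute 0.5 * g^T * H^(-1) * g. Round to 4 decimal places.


Step 1: H is diagonal, so H^(-1) * g = [-0.7975, -1.941, 0.5515].
Step 2: g^T H^(-1) g = sum_i g_i^2 / H_ii
  = (-7.9747)^2/10 + (-1.941)^2/1 + (6.6179)^2/12
  = 6.3596 + 3.7675 + 3.6497 = 13.7768
Step 3: Objective decrease = 0.5 * g^T H^(-1) g = 6.8884


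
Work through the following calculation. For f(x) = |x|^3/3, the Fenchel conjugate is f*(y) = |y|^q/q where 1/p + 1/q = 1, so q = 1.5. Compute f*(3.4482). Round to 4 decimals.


The conjugate exponent q satisfies 1/p + 1/q = 1.
p = 3, so q = 3/(3 - 1) = 1.5
|y|^q = 3.4482^1.5 = 6.4031
f*(3.4482) = 6.4031 / 1.5 = 4.2687


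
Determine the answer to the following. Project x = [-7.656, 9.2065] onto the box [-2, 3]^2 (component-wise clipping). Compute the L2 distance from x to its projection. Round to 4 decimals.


Project each component onto [-2, 3].
clip(-7.656) = -2.0, clip(9.2065) = 3.0
Projection = [-2.0, 3.0]
Squared diffs: [31.9903, 38.5206]
Distance = sqrt(70.5109) = 8.3971


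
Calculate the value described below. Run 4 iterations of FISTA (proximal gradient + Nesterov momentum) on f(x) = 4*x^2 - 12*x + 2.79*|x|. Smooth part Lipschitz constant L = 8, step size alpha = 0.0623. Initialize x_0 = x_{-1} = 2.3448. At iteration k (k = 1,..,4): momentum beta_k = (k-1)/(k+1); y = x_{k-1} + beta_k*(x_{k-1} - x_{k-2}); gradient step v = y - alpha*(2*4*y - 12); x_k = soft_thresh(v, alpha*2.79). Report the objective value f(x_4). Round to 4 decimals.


FISTA on f(x) = 4*x^2 - 12*x + 2.79*|x|
L = 8, alpha = 0.0623
Iteration 1: beta = 0.0, y = 2.3448 + 0.0*(2.3448 - 2.3448) = 2.3448
  grad(y) = 6.7584, v = y - alpha*grad = 1.9238
  prox(v) = soft_thresh(1.9238, 0.1738) = 1.7499
Iteration 2: beta = 0.3333, y = 1.7499 + 0.3333*(1.7499 - 2.3448) = 1.5516
  grad(y) = 0.4132, v = y - alpha*grad = 1.5259
  prox(v) = soft_thresh(1.5259, 0.1738) = 1.3521
Iteration 3: beta = 0.5, y = 1.3521 + 0.5*(1.3521 - 1.7499) = 1.1532
  grad(y) = -2.7747, v = y - alpha*grad = 1.326
  prox(v) = soft_thresh(1.326, 0.1738) = 1.1522
Iteration 4: beta = 0.6, y = 1.1522 + 0.6*(1.1522 - 1.3521) = 1.0323
  grad(y) = -3.7417, v = y - alpha*grad = 1.2654
  prox(v) = soft_thresh(1.2654, 0.1738) = 1.0916
f(x_4) = 4*1.0916^2 - 12*1.0916 + 2.79*|1.0916| = -5.2873


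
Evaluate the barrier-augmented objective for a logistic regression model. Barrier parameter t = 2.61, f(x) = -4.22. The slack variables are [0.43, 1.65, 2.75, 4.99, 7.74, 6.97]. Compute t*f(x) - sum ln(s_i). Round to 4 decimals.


Step 1: Compute log-barrier.
ln values: [-0.844, 0.5008, 1.0116, 1.6074, 2.0464, 1.9416]
phi = -(-0.844 + 0.5008 + 1.0116 + 1.6074 + 2.0464 + 1.9416) = -6.2639
Step 2: Compute augmented objective.
t*f(x) = 2.61*-4.22 = -11.0142
Total = -11.0142 - 6.2639 = -17.2781


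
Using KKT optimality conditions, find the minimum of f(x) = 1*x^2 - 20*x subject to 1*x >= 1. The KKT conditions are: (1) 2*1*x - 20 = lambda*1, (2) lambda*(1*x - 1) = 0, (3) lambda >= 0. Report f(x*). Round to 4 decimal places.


Step 1: Try lambda = 0 (constraint inactive).
Stationarity: 2*1*x - 20 = 0
x* = 20/(2*1) = 10.0
Check constraint: 1*10.0 = 10.0 >= 1 -- satisfied.
Step 2: Compute optimal value.
f(x*) = 1*10.0^2 - 20*10.0 = -100.0


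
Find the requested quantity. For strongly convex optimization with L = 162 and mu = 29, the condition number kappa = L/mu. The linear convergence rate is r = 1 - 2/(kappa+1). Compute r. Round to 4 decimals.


Step 1: Compute the condition number.
kappa = L/mu = 162/29 = 5.5862
Step 2: Compute the convergence rate.
r = 1 - 2/(kappa + 1) = 1 - 2*mu/(L + mu) = (L - mu)/(L + mu) = 133/191 = 0.6963


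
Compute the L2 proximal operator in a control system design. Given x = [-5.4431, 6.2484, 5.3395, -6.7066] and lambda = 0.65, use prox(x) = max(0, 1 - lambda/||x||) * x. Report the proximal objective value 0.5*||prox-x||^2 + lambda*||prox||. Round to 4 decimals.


Step 1: Compute ||x||.
||x|| = 11.923
Step 2: Compute scaling factor.
scale = max(0, 1 - 0.65/11.923) = 0.9455
Step 3: prox(x) = [-5.1464, 5.9078, 5.0484, -6.341]
||prox(x)|| = 11.273
Step 4: Proximal objective.
0.5*||prox-x||^2 = 0.2113
lambda*||prox|| = 7.3275
Total = 7.5387


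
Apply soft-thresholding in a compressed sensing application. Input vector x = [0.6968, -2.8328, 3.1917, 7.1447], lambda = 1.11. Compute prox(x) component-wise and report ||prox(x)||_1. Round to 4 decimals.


Soft-thresholding with lambda = 1.11:
prox(0.6968) = sign(0.6968)*max(|0.6968| - 1.11, 0) = 0.0
prox(-2.8328) = sign(-2.8328)*max(|-2.8328| - 1.11, 0) = -1.7228
prox(3.1917) = sign(3.1917)*max(|3.1917| - 1.11, 0) = 2.0817
prox(7.1447) = sign(7.1447)*max(|7.1447| - 1.11, 0) = 6.0347
prox(x) = [0.0, -1.7228, 2.0817, 6.0347]
||prox(x)||_1 = 0.0 + 1.7228 + 2.0817 + 6.0347 = 9.8392


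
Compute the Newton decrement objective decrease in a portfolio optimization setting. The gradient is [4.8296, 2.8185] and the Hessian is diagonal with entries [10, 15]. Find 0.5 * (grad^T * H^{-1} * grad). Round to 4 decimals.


Step 1: H is diagonal, so H^(-1) * g = [0.483, 0.1879].
Step 2: g^T H^(-1) g = sum_i g_i^2 / H_ii
  = (4.8296)^2/10 + (2.8185)^2/15
  = 2.3325 + 0.5296 = 2.8621
Step 3: Objective decrease = 0.5 * g^T H^(-1) g = 1.431


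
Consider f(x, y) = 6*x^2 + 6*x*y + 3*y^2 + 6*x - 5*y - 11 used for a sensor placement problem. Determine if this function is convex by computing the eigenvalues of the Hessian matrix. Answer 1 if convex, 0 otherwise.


The Hessian of f(x,y) = 6*x^2 + 6*x*y + 3*y^2 + 6*x - 5*y - 11 is:
H = [[12, 6], [6, 6]]
Trace = 12 + 6 = 18
Determinant = 12*6 - (6)^2 = 36
Discriminant = (18)^2 - 4*36 = 180.0
Eigenvalues: lambda_1 = 2.2918, lambda_2 = 15.7082
The function is convex.

1


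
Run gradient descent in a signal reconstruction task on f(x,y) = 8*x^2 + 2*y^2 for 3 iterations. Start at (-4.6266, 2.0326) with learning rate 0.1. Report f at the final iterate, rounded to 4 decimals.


Gradient descent on f(x,y) = 8*x^2 + 2*y^2.
Starting point: (-4.6266, 2.0326), alpha = 0.1
Step 1: grad_x = 2*8*-4.6266 = -74.0256, grad_y = 2*2*2.0326 = 8.1304
  x_1 = -4.6266 - 0.1*-74.0256 = 2.776
  y_1 = 2.0326 - 0.1*8.1304 = 1.2196
Step 2: grad_x = 2*8*2.776 = 44.4154, grad_y = 2*2*1.2196 = 4.8782
  x_2 = 2.776 - 0.1*44.4154 = -1.6656
  y_2 = 1.2196 - 0.1*4.8782 = 0.7317
Step 3: grad_x = 2*8*-1.6656 = -26.6492, grad_y = 2*2*0.7317 = 2.9269
  x_3 = -1.6656 - 0.1*-26.6492 = 0.9993
  y_3 = 0.7317 - 0.1*2.9269 = 0.439
f(0.9993, 0.439) = 8*0.9993^2 + 2*0.439^2 = 8.375


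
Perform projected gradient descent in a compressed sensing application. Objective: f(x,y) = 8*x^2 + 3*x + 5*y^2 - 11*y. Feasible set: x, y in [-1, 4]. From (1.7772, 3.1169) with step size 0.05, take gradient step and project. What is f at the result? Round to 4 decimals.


Step 1: Compute gradient at (1.7772, 3.1169).
grad_x = 2*8*1.7772 + 3 = 31.4352
grad_y = 2*5*3.1169 - 11 = 20.169
Step 2: Gradient step.
x_raw = 1.7772 - 0.05*31.4352 = 0.2054
y_raw = 3.1169 - 0.05*20.169 = 2.1085
Step 3: Project onto [-1, 4].
x_proj = clip(0.2054) = 0.2054
y_proj = clip(2.1085) = 2.1085
Step 4: Evaluate f.
f(0.2054, 2.1085) = -0.0112


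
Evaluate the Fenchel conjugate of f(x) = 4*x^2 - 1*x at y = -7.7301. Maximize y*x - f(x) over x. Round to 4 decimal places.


f*(y) = sup_x {y*x - a*x^2 - b*x} = sup_x {(y-b)*x - a*x^2}
FOC: (y - b) - 2a*x = 0 => x* = (y - b)/(2a)
x* = (-7.7301 + 1)/(2*4) = -0.8413
f*(-7.7301) = (y-b)^2/(4a) = (-7.7301 + 1)^2/(4*4)
= 45.2942/16 = 2.8309


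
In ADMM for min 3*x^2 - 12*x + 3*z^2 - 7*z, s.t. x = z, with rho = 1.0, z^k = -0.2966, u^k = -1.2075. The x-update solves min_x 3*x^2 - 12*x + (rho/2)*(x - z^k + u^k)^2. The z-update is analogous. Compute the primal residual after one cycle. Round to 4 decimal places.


ADMM iteration with rho = 1.0, z^k = -0.2966, u^k = -1.2075
Step 1: x-update.
Minimize 3*x^2 - 12*x + (1.0/2)*(x + 0.2966 - 1.2075)^2
FOC: (2*3 + 1.0)*x = 12 + 1.0*(-0.2966 + 1.2075)
x^{k+1} = 1.8444
Step 2: z-update.
Minimize 3*z^2 - 7*z + (1.0/2)*(1.8444 - z - 1.2075)^2
FOC: (2*3 + 1.0)*z = 7 + 1.0*(1.8444 - 1.2075)
z^{k+1} = 1.091
Step 3: u-update.
u^{k+1} = -1.2075 + 1.8444 - 1.091 = -0.4541
Step 4: Primal residual = |1.8444 - 1.091| = 0.7534


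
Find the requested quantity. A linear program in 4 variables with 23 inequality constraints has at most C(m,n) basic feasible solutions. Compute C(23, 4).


Each vertex corresponds to some choice of n active constraints out of m, so the number of vertices is at most C(m, n) = m! / (n!(m-n)!).
m = 23, n = 4
Numerator: 23 * 22 * 21 * 20
Denominator: 4! = 24
C(23, 4) = 8855


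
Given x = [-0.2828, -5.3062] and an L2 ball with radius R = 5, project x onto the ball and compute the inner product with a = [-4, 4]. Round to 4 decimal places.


Step 1: Compute ||x|| (intermediates to 6 decimals).
||x|| = sqrt((-0.2828)^2 + (-5.3062)^2) = 5.313731
Step 2: Project.
Since ||x|| > R, scale = R/||x|| = 5/5.313731 = 0.940958, proj(x) = scale * x
proj(x) = [-0.266103, -4.992911]
Step 3: Dot product.
a^T * proj(x) = -4*(-0.266103) + 4*(-4.992911) = -18.9072


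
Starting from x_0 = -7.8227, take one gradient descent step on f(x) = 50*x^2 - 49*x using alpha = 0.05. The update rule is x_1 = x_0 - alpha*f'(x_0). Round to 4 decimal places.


We compute the gradient at x_0 and apply the update.
f'(x) = 100*x - 49
f'(-7.8227) = 100*-7.8227 - 49 = -831.27
x_1 = -7.8227 - 0.05*-831.27 = 33.7408


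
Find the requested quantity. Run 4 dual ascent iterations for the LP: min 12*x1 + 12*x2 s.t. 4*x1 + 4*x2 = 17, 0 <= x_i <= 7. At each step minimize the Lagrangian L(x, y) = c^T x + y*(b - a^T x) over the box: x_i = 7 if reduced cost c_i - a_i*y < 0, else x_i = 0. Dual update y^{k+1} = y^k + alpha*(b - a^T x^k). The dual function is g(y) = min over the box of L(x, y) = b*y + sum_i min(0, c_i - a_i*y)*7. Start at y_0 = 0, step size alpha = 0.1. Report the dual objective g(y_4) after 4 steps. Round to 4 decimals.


Dual ascent for LP: min 12*x1 + 12*x2, 4*x1 + 4*x2 = 17, 0 <= x_i <= 7
Step 1: y^k = 0.0, reduced costs: (12.0, 12.0)
  x^k = (0.0, 0.0), subgradient = b - a^T x = 17.0
  y^{k+1} = 0.0 + 0.1*17.0 = 1.7
Step 2: y^k = 1.7, reduced costs: (5.2, 5.2)
  x^k = (0.0, 0.0), subgradient = b - a^T x = 17.0
  y^{k+1} = 1.7 + 0.1*17.0 = 3.4
Step 3: y^k = 3.4, reduced costs: (-1.6, -1.6)
  x^k = (7.0, 7.0), subgradient = b - a^T x = -39.0
  y^{k+1} = 3.4 + 0.1*-39.0 = -0.5
Step 4: y^k = -0.5, reduced costs: (14.0, 14.0)
  x^k = (0.0, 0.0), subgradient = b - a^T x = 17.0
  y^{k+1} = -0.5 + 0.1*17.0 = 1.2
Dual objective at y_4 = 1.2: reduced costs (7.2, 7.2), box minimizer x = (0.0, 0.0)
g(y_4) = b*y + (c1 - a1*y)*x1 + (c2 - a2*y)*x2 = 17*1.2 + 7.2*0.0 + 7.2*0.0 = 20.4 + 0.0 + 0.0 = 20.4


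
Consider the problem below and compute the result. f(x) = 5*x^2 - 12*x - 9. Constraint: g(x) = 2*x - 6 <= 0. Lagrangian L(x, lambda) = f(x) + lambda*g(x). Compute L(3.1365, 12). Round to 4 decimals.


Step 1: Evaluate f(x).
f(3.1365) = 5*3.1365^2 - 12*3.1365 - 9 = 2.5502
Step 2: Evaluate g(x).
g(3.1365) = 2*3.1365 - 6 = 0.273
Step 3: Compute Lagrangian.
L = 2.5502 + 12*0.273 = 5.8262


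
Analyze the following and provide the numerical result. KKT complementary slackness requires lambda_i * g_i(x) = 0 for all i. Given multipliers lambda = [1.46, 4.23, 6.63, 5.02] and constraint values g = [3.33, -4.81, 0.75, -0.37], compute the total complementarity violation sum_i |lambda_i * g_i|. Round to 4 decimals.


KKT complementary slackness check:
lambda_1 * g_1 = 1.46 * 3.33 = 4.8618
lambda_2 * g_2 = 4.23 * -4.81 = -20.3463
lambda_3 * g_3 = 6.63 * 0.75 = 4.9725
lambda_4 * g_4 = 5.02 * -0.37 = -1.8574
Total violation = 4.8618 + 20.3463 + 4.9725 + 1.8574 = 32.038


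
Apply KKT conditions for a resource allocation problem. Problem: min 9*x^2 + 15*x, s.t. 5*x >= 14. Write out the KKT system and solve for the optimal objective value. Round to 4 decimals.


Step 1: Try lambda = 0 (constraint inactive).
x_unc = -15/(2*9) = -0.8333
Check: 5*-0.8333 = -4.1665 < 14 -- violated!
Step 2: Constraint must be active: 5*x = 14
x* = 14/5 = 2.8
lambda = (2*9*2.8 + 15)/5 = 13.08
Step 3: Compute optimal value.
f(x*) = 9*2.8^2 + 15*2.8 = 112.56


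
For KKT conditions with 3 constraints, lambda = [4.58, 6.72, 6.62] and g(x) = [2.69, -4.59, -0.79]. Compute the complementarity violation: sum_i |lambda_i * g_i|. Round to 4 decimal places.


KKT complementary slackness check:
lambda_1 * g_1 = 4.58 * 2.69 = 12.3202
lambda_2 * g_2 = 6.72 * -4.59 = -30.8448
lambda_3 * g_3 = 6.62 * -0.79 = -5.2298
Total violation = 12.3202 + 30.8448 + 5.2298 = 48.3948


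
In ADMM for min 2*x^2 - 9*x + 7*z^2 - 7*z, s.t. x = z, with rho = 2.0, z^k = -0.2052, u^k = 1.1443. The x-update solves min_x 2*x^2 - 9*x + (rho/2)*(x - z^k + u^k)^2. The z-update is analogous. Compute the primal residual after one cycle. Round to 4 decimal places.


ADMM iteration with rho = 2.0, z^k = -0.2052, u^k = 1.1443
Step 1: x-update.
Minimize 2*x^2 - 9*x + (2.0/2)*(x + 0.2052 + 1.1443)^2
FOC: (2*2 + 2.0)*x = 9 + 2.0*(-0.2052 - 1.1443)
x^{k+1} = 1.0502
Step 2: z-update.
Minimize 7*z^2 - 7*z + (2.0/2)*(1.0502 - z + 1.1443)^2
FOC: (2*7 + 2.0)*z = 7 + 2.0*(1.0502 + 1.1443)
z^{k+1} = 0.7118
Step 3: u-update.
u^{k+1} = 1.1443 + 1.0502 - 0.7118 = 1.4827
Step 4: Primal residual = |1.0502 - 0.7118| = 0.3384
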